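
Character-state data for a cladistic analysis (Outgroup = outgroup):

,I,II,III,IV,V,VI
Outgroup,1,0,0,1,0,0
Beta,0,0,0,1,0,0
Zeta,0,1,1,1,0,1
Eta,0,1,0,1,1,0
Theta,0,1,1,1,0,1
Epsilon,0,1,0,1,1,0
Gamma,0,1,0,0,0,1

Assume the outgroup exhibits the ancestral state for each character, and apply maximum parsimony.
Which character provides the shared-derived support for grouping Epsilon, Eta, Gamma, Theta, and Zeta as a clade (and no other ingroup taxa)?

Character polarity is set by the outgroup: the derived state is whichever differs from the outgroup's state, so for I, IV the derived state is '0', and for the remaining characters it is '1'.
I (derived state '0') is shared by all ingroup taxa — unites the whole ingroup.
Only Epsilon, Eta, Gamma, Theta, and Zeta show the derived state '1' for II, supporting them as a clade.
III: derived state '1' in Theta and Zeta only — synapomorphy for {Theta, Zeta}.
IV: derived state '0' in Gamma only — an autapomorphy, so it tells us nothing about relationships among taxa.
V: derived state '1' in Epsilon and Eta only — synapomorphy for {Epsilon, Eta}.
VI: derived state '1' in Gamma, Theta, and Zeta only — synapomorphy for {Gamma, Theta, Zeta}.
Most parsimonious ingroup topology: (Beta,(((Zeta,Theta),Gamma),(Eta,Epsilon))).
The clade {Epsilon, Eta, Gamma, Theta, Zeta} is supported by II: its derived state '1' occurs in exactly those taxa and in no other taxon (including the outgroup).

II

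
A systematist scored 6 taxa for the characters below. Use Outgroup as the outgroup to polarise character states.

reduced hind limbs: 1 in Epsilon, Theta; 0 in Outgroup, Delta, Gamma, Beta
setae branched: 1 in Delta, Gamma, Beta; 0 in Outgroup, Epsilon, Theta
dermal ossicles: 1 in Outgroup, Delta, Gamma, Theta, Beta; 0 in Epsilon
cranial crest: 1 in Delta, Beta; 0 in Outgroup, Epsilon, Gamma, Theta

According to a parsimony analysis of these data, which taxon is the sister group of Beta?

Delta

Character polarity is set by the outgroup: the derived state is whichever differs from the outgroup's state, so for dermal ossicles the derived state is '0', and for the remaining characters it is '1'.
reduced hind limbs (derived state '1') is shared by Epsilon and Theta — a synapomorphy uniting that clade.
setae branched (derived state '1') is shared by Beta, Delta, and Gamma — a synapomorphy uniting that clade.
dermal ossicles: derived state '0' in Epsilon only — an autapomorphy, so it tells us nothing about relationships among taxa.
Only Beta and Delta show the derived state '1' for cranial crest, supporting them as a clade.
Most parsimonious ingroup topology: (((Delta,Beta),Gamma),(Epsilon,Theta)).
Beta and Delta form a cherry on this tree, so they are sister taxa.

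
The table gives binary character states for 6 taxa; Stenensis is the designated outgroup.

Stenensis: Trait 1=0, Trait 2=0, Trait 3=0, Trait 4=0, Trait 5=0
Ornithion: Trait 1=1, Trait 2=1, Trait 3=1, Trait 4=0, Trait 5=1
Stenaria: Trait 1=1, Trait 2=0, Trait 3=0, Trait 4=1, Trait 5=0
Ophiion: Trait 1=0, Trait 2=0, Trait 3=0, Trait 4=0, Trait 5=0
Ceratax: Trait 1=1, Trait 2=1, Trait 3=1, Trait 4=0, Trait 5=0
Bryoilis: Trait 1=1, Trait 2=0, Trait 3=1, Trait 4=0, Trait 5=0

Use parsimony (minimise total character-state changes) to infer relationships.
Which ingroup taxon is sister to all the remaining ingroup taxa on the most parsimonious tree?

The outgroup has state '0' for every character, so '1' is the derived state throughout.
Trait 1: derived state '1' in Bryoilis, Ceratax, Ornithion, and Stenaria only — synapomorphy for {Bryoilis, Ceratax, Ornithion, Stenaria}.
Only Ceratax and Ornithion show the derived state '1' for Trait 2, supporting them as a clade.
Trait 3 (derived state '1') is shared by Bryoilis, Ceratax, and Ornithion — a synapomorphy uniting that clade.
Trait 4: derived state '1' in Stenaria only — an autapomorphy, so it tells us nothing about relationships among taxa.
Trait 5: derived state '1' in Ornithion only — an autapomorphy, so it tells us nothing about relationships among taxa.
Most parsimonious ingroup topology: ((((Ornithion,Ceratax),Bryoilis),Stenaria),Ophiion).
Ophiion is sister to the clade containing all other ingroup taxa, so it is the earliest-diverging (most basal) ingroup lineage.

Ophiion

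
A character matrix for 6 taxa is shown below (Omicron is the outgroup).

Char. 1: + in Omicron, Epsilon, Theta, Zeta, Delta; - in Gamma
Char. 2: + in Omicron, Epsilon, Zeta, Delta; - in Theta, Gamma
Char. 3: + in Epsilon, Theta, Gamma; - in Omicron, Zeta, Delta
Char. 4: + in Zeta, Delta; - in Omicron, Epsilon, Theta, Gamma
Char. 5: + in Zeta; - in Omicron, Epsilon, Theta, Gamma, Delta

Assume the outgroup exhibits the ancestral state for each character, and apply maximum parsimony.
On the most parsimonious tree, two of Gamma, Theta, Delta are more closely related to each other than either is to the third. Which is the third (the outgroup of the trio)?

Delta

Character polarity is set by the outgroup: the derived state is whichever differs from the outgroup's state, so for Char. 1, Char. 2 the derived state is '-', and for the remaining characters it is '+'.
Char. 1: derived state '-' in Gamma only — an autapomorphy, so it tells us nothing about relationships among taxa.
Char. 2: derived state '-' in Gamma and Theta only — synapomorphy for {Gamma, Theta}.
Only Epsilon, Gamma, and Theta show the derived state '+' for Char. 3, supporting them as a clade.
Char. 4: derived state '+' in Delta and Zeta only — synapomorphy for {Delta, Zeta}.
Char. 5: derived state '+' in Zeta only — an autapomorphy, so it tells us nothing about relationships among taxa.
Most parsimonious ingroup topology: ((Epsilon,(Theta,Gamma)),(Zeta,Delta)).
Gamma and Theta share a more recent common ancestor with each other than either does with Delta, so Delta is the least closely related of the three.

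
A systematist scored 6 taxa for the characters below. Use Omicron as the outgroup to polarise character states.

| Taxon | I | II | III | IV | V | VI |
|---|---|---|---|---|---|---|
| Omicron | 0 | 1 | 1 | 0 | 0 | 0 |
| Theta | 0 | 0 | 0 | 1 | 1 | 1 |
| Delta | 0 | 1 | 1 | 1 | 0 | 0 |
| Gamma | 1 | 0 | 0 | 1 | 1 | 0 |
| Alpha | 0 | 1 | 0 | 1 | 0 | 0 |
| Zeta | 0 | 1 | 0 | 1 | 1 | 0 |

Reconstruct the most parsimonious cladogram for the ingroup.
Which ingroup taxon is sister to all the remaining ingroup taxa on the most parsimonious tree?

Character polarity is set by the outgroup: the derived state is whichever differs from the outgroup's state, so for II, III the derived state is '0', and for the remaining characters it is '1'.
I (derived state '1') is unique to Gamma (autapomorphy; uninformative for grouping).
II: derived state '0' in Gamma and Theta only — synapomorphy for {Gamma, Theta}.
III (derived state '0') is shared by Alpha, Gamma, Theta, and Zeta — a synapomorphy uniting that clade.
All ingroup taxa share the derived state '1' for IV; it defines the ingroup but does not resolve relationships within it.
V (derived state '1') is shared by Gamma, Theta, and Zeta — a synapomorphy uniting that clade.
VI: derived state '1' in Theta only — an autapomorphy, so it tells us nothing about relationships among taxa.
Most parsimonious ingroup topology: ((((Theta,Gamma),Zeta),Alpha),Delta).
Delta is sister to the clade containing all other ingroup taxa, so it is the earliest-diverging (most basal) ingroup lineage.

Delta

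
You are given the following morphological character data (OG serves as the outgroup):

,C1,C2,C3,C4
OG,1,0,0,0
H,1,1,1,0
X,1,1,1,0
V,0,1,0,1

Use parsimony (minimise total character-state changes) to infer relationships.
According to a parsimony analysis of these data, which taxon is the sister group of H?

X

Character polarity is set by the outgroup: the derived state is whichever differs from the outgroup's state, so for C1 the derived state is '0', and for the remaining characters it is '1'.
C1 (derived state '0') is unique to V (autapomorphy; uninformative for grouping).
C2 (derived state '1') is shared by all ingroup taxa — unites the whole ingroup.
Only H and X show the derived state '1' for C3, supporting them as a clade.
C4 (derived state '1') is unique to V (autapomorphy; uninformative for grouping).
Most parsimonious ingroup topology: ((H,X),V).
H and X form a cherry on this tree, so they are sister taxa.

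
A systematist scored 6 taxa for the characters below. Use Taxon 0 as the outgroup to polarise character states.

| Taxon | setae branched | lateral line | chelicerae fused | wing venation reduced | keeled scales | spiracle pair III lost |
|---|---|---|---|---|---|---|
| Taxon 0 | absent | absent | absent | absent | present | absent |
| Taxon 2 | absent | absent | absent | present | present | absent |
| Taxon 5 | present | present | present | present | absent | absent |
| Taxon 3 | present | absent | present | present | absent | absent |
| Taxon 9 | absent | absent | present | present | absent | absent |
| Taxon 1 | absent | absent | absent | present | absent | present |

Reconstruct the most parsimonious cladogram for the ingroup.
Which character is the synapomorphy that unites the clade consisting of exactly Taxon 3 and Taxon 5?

setae branched

Character polarity is set by the outgroup: the derived state is whichever differs from the outgroup's state, so for keeled scales the derived state is 'absent', and for the remaining characters it is 'present'.
setae branched (derived state 'present') is shared by Taxon 3 and Taxon 5 — a synapomorphy uniting that clade.
lateral line: derived state 'present' in Taxon 5 only — an autapomorphy, so it tells us nothing about relationships among taxa.
Only Taxon 3, Taxon 5, and Taxon 9 show the derived state 'present' for chelicerae fused, supporting them as a clade.
wing venation reduced (derived state 'present') is shared by all ingroup taxa — unites the whole ingroup.
Only Taxon 1, Taxon 3, Taxon 5, and Taxon 9 show the derived state 'absent' for keeled scales, supporting them as a clade.
spiracle pair III lost (derived state 'present') is unique to Taxon 1 (autapomorphy; uninformative for grouping).
Most parsimonious ingroup topology: (Taxon 2,(((Taxon 5,Taxon 3),Taxon 9),Taxon 1)).
The clade {Taxon 3, Taxon 5} is supported by setae branched: its derived state 'present' occurs in exactly those taxa and in no other taxon (including the outgroup).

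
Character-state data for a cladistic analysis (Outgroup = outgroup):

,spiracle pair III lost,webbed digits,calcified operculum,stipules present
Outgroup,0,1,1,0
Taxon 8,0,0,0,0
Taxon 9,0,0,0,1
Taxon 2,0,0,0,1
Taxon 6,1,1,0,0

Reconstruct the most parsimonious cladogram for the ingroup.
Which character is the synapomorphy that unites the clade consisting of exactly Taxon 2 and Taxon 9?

Character polarity is set by the outgroup: the derived state is whichever differs from the outgroup's state, so for webbed digits, calcified operculum the derived state is '0', and for the remaining characters it is '1'.
spiracle pair III lost: derived state '1' in Taxon 6 only — an autapomorphy, so it tells us nothing about relationships among taxa.
webbed digits: derived state '0' in Taxon 2, Taxon 8, and Taxon 9 only — synapomorphy for {Taxon 2, Taxon 8, Taxon 9}.
calcified operculum (derived state '0') is shared by all ingroup taxa — unites the whole ingroup.
stipules present: derived state '1' in Taxon 2 and Taxon 9 only — synapomorphy for {Taxon 2, Taxon 9}.
Most parsimonious ingroup topology: ((Taxon 8,(Taxon 9,Taxon 2)),Taxon 6).
The clade {Taxon 2, Taxon 9} is supported by stipules present: its derived state '1' occurs in exactly those taxa and in no other taxon (including the outgroup).

stipules present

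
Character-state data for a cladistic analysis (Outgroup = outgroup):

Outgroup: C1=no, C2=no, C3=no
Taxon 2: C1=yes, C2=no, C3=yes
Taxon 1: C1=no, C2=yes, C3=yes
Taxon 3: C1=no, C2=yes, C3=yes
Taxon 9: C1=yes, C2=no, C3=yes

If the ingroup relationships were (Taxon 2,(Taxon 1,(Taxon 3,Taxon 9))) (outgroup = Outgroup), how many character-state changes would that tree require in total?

Map each character onto (Taxon 2,(Taxon 1,(Taxon 3,Taxon 9))) (rooted by Outgroup) and count the minimum state changes it requires (Fitch parsimony):
C1: 2; C2: 2; C3: 1.
Total tree length = 5.

5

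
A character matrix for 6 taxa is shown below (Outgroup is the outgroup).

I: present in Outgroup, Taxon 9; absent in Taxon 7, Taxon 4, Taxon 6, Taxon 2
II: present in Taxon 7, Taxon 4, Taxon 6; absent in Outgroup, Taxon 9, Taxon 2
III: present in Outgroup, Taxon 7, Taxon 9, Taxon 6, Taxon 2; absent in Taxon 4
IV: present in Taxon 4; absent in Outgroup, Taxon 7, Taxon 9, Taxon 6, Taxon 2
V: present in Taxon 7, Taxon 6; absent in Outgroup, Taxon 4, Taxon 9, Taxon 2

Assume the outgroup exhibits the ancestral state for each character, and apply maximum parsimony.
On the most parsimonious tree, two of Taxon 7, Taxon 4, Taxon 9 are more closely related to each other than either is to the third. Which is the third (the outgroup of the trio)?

Taxon 9

Character polarity is set by the outgroup: the derived state is whichever differs from the outgroup's state, so for I, III the derived state is 'absent', and for the remaining characters it is 'present'.
I: derived state 'absent' in Taxon 2, Taxon 4, Taxon 6, and Taxon 7 only — synapomorphy for {Taxon 2, Taxon 4, Taxon 6, Taxon 7}.
II (derived state 'present') is shared by Taxon 4, Taxon 6, and Taxon 7 — a synapomorphy uniting that clade.
III (derived state 'absent') is unique to Taxon 4 (autapomorphy; uninformative for grouping).
IV (derived state 'present') is unique to Taxon 4 (autapomorphy; uninformative for grouping).
Only Taxon 6 and Taxon 7 show the derived state 'present' for V, supporting them as a clade.
Most parsimonious ingroup topology: ((((Taxon 7,Taxon 6),Taxon 4),Taxon 2),Taxon 9).
Taxon 7 and Taxon 4 share a more recent common ancestor with each other than either does with Taxon 9, so Taxon 9 is the least closely related of the three.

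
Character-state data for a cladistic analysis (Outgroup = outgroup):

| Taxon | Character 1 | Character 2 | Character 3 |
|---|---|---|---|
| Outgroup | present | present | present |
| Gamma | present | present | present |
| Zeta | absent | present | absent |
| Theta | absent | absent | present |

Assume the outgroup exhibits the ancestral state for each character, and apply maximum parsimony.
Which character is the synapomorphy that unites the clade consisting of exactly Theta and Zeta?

Character 1

The outgroup has state 'present' for every character, so 'absent' is the derived state throughout.
Character 1 (derived state 'absent') is shared by Theta and Zeta — a synapomorphy uniting that clade.
Character 2 (derived state 'absent') is unique to Theta (autapomorphy; uninformative for grouping).
Character 3 (derived state 'absent') is unique to Zeta (autapomorphy; uninformative for grouping).
Most parsimonious ingroup topology: (Gamma,(Zeta,Theta)).
The clade {Theta, Zeta} is supported by Character 1: its derived state 'absent' occurs in exactly those taxa and in no other taxon (including the outgroup).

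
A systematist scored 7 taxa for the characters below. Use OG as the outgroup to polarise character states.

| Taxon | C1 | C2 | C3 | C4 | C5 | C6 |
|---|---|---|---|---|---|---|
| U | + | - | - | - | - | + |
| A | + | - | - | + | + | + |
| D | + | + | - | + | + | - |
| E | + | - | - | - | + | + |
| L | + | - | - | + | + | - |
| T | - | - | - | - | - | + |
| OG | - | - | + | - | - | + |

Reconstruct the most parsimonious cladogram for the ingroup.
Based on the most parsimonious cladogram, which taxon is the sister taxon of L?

Character polarity is set by the outgroup: the derived state is whichever differs from the outgroup's state, so for C3, C6 the derived state is '-', and for the remaining characters it is '+'.
Only A, D, E, L, and U show the derived state '+' for C1, supporting them as a clade.
C2: derived state '+' in D only — an autapomorphy, so it tells us nothing about relationships among taxa.
C3 (derived state '-') is shared by all ingroup taxa — unites the whole ingroup.
C4 (derived state '+') is shared by A, D, and L — a synapomorphy uniting that clade.
Only A, D, E, and L show the derived state '+' for C5, supporting them as a clade.
C6: derived state '-' in D and L only — synapomorphy for {D, L}.
Most parsimonious ingroup topology: ((((A,(D,L)),E),U),T).
L and D form a cherry on this tree, so they are sister taxa.

D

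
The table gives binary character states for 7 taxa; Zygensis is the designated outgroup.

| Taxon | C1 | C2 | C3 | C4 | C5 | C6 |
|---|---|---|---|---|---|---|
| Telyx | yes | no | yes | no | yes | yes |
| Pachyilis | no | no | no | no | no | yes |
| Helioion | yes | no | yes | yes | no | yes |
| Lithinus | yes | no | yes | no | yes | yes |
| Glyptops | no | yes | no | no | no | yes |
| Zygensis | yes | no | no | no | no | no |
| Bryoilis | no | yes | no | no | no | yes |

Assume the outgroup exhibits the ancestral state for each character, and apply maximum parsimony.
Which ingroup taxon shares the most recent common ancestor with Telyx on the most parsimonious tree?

Character polarity is set by the outgroup: the derived state is whichever differs from the outgroup's state, so for C1 the derived state is 'no', and for the remaining characters it is 'yes'.
C1: derived state 'no' in Bryoilis, Glyptops, and Pachyilis only — synapomorphy for {Bryoilis, Glyptops, Pachyilis}.
C2 (derived state 'yes') is shared by Bryoilis and Glyptops — a synapomorphy uniting that clade.
C3 (derived state 'yes') is shared by Helioion, Lithinus, and Telyx — a synapomorphy uniting that clade.
C4: derived state 'yes' in Helioion only — an autapomorphy, so it tells us nothing about relationships among taxa.
C5 (derived state 'yes') is shared by Lithinus and Telyx — a synapomorphy uniting that clade.
C6 (derived state 'yes') is shared by all ingroup taxa — unites the whole ingroup.
Most parsimonious ingroup topology: ((Pachyilis,(Glyptops,Bryoilis)),((Telyx,Lithinus),Helioion)).
Telyx and Lithinus form a cherry on this tree, so they are sister taxa.

Lithinus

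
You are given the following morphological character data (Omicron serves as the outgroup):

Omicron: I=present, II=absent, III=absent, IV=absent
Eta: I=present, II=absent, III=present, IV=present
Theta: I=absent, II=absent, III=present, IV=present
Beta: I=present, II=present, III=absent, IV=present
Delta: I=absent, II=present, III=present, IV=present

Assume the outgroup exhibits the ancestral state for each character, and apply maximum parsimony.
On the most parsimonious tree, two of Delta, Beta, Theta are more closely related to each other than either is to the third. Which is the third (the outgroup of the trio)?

Beta

Character polarity is set by the outgroup: the derived state is whichever differs from the outgroup's state, so for I the derived state is 'absent', and for the remaining characters it is 'present'.
Only Delta and Theta show the derived state 'absent' for I, supporting them as a clade.
II (state 'present') occurs in Beta and Delta but conflicts with the nesting implied by the other characters — most parsimoniously interpreted as homoplasy.
III: derived state 'present' in Delta, Eta, and Theta only — synapomorphy for {Delta, Eta, Theta}.
All ingroup taxa share the derived state 'present' for IV; it defines the ingroup but does not resolve relationships within it.
Most parsimonious ingroup topology: ((Eta,(Theta,Delta)),Beta).
Theta and Delta share a more recent common ancestor with each other than either does with Beta, so Beta is the least closely related of the three.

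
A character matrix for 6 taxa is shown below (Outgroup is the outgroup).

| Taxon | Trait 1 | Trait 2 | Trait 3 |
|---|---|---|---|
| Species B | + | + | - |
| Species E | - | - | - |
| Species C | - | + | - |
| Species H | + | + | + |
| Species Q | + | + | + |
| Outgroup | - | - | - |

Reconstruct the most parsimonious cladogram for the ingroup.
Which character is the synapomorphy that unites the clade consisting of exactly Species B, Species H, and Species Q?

The outgroup has state '-' for every character, so '+' is the derived state throughout.
Trait 1 (derived state '+') is shared by Species B, Species H, and Species Q — a synapomorphy uniting that clade.
Trait 2 (derived state '+') is shared by Species B, Species C, Species H, and Species Q — a synapomorphy uniting that clade.
Trait 3: derived state '+' in Species H and Species Q only — synapomorphy for {Species H, Species Q}.
Most parsimonious ingroup topology: ((((Species H,Species Q),Species B),Species C),Species E).
The clade {Species B, Species H, Species Q} is supported by Trait 1: its derived state '+' occurs in exactly those taxa and in no other taxon (including the outgroup).

Trait 1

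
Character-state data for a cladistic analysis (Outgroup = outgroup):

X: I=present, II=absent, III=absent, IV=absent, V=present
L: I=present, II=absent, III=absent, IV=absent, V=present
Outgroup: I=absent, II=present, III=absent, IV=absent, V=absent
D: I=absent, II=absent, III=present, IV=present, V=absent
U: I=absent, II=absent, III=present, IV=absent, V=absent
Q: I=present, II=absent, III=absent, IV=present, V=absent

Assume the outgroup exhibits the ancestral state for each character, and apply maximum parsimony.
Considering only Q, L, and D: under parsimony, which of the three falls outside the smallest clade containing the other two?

Character polarity is set by the outgroup: the derived state is whichever differs from the outgroup's state, so for II the derived state is 'absent', and for the remaining characters it is 'present'.
I: derived state 'present' in L, Q, and X only — synapomorphy for {L, Q, X}.
II (derived state 'absent') is shared by all ingroup taxa — unites the whole ingroup.
Only D and U show the derived state 'present' for III, supporting them as a clade.
IV groups D and Q, which is incompatible with the clades supported by the remaining characters; treating it as convergent (homoplasy) costs fewer steps than any alternative tree.
Only L and X show the derived state 'present' for V, supporting them as a clade.
Most parsimonious ingroup topology: ((D,U),((X,L),Q)).
L and Q share a more recent common ancestor with each other than either does with D, so D is the least closely related of the three.

D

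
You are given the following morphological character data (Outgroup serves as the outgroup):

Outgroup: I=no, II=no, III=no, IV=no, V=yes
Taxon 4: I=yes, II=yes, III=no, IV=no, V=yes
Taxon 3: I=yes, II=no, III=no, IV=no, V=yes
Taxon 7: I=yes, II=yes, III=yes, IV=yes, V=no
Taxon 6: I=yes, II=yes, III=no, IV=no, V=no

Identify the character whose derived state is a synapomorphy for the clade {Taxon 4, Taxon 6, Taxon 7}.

Character polarity is set by the outgroup: the derived state is whichever differs from the outgroup's state, so for V the derived state is 'no', and for the remaining characters it is 'yes'.
All ingroup taxa share the derived state 'yes' for I; it defines the ingroup but does not resolve relationships within it.
Only Taxon 4, Taxon 6, and Taxon 7 show the derived state 'yes' for II, supporting them as a clade.
III (derived state 'yes') is unique to Taxon 7 (autapomorphy; uninformative for grouping).
IV: derived state 'yes' in Taxon 7 only — an autapomorphy, so it tells us nothing about relationships among taxa.
V: derived state 'no' in Taxon 6 and Taxon 7 only — synapomorphy for {Taxon 6, Taxon 7}.
Most parsimonious ingroup topology: ((Taxon 4,(Taxon 7,Taxon 6)),Taxon 3).
The clade {Taxon 4, Taxon 6, Taxon 7} is supported by II: its derived state 'yes' occurs in exactly those taxa and in no other taxon (including the outgroup).

II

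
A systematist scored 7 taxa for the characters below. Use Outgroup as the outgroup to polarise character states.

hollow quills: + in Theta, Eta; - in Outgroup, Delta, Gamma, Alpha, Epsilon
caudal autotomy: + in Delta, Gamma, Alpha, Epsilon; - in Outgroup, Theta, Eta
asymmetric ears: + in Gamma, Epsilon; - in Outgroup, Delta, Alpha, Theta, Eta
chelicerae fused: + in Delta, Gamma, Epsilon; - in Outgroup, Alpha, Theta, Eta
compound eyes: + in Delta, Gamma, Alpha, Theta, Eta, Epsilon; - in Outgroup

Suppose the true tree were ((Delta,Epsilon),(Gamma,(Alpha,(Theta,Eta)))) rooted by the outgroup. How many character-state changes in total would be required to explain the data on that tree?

Map each character onto ((Delta,Epsilon),(Gamma,(Alpha,(Theta,Eta)))) (rooted by Outgroup) and count the minimum state changes it requires (Fitch parsimony):
hollow quills: 1; caudal autotomy: 2; asymmetric ears: 2; chelicerae fused: 2; compound eyes: 1.
Total tree length = 8.

8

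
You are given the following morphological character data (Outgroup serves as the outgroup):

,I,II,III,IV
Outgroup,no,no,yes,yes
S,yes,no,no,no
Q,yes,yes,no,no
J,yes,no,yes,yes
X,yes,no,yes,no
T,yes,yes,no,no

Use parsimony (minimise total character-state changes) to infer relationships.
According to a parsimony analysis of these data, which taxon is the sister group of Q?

Character polarity is set by the outgroup: the derived state is whichever differs from the outgroup's state, so for III, IV the derived state is 'no', and for the remaining characters it is 'yes'.
I (derived state 'yes') is shared by all ingroup taxa — unites the whole ingroup.
II (derived state 'yes') is shared by Q and T — a synapomorphy uniting that clade.
III (derived state 'no') is shared by Q, S, and T — a synapomorphy uniting that clade.
Only Q, S, T, and X show the derived state 'no' for IV, supporting them as a clade.
Most parsimonious ingroup topology: (((S,(Q,T)),X),J).
Q and T form a cherry on this tree, so they are sister taxa.

T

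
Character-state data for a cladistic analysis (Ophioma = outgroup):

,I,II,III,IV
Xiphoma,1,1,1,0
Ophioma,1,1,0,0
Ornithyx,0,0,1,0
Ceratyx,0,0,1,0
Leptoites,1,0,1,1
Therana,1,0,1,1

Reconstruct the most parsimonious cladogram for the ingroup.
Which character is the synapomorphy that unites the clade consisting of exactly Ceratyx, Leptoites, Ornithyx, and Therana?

II

Character polarity is set by the outgroup: the derived state is whichever differs from the outgroup's state, so for I, II the derived state is '0', and for the remaining characters it is '1'.
I (derived state '0') is shared by Ceratyx and Ornithyx — a synapomorphy uniting that clade.
Only Ceratyx, Leptoites, Ornithyx, and Therana show the derived state '0' for II, supporting them as a clade.
All ingroup taxa share the derived state '1' for III; it defines the ingroup but does not resolve relationships within it.
IV: derived state '1' in Leptoites and Therana only — synapomorphy for {Leptoites, Therana}.
Most parsimonious ingroup topology: (((Ornithyx,Ceratyx),(Leptoites,Therana)),Xiphoma).
The clade {Ceratyx, Leptoites, Ornithyx, Therana} is supported by II: its derived state '0' occurs in exactly those taxa and in no other taxon (including the outgroup).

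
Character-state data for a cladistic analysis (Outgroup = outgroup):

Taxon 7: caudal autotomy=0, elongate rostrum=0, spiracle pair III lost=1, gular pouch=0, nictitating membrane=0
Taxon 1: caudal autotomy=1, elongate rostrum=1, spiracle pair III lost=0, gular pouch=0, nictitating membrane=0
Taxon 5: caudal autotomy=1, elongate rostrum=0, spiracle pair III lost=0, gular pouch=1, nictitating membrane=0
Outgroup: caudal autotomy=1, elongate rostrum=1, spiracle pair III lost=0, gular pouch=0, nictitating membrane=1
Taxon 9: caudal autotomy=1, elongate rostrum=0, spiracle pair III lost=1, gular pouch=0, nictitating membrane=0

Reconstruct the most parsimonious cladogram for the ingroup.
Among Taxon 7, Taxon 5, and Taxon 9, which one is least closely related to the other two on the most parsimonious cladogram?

Taxon 5

Character polarity is set by the outgroup: the derived state is whichever differs from the outgroup's state, so for caudal autotomy, elongate rostrum, nictitating membrane the derived state is '0', and for the remaining characters it is '1'.
caudal autotomy: derived state '0' in Taxon 7 only — an autapomorphy, so it tells us nothing about relationships among taxa.
elongate rostrum: derived state '0' in Taxon 5, Taxon 7, and Taxon 9 only — synapomorphy for {Taxon 5, Taxon 7, Taxon 9}.
spiracle pair III lost: derived state '1' in Taxon 7 and Taxon 9 only — synapomorphy for {Taxon 7, Taxon 9}.
gular pouch (derived state '1') is unique to Taxon 5 (autapomorphy; uninformative for grouping).
All ingroup taxa share the derived state '0' for nictitating membrane; it defines the ingroup but does not resolve relationships within it.
Most parsimonious ingroup topology: (((Taxon 9,Taxon 7),Taxon 5),Taxon 1).
Taxon 9 and Taxon 7 share a more recent common ancestor with each other than either does with Taxon 5, so Taxon 5 is the least closely related of the three.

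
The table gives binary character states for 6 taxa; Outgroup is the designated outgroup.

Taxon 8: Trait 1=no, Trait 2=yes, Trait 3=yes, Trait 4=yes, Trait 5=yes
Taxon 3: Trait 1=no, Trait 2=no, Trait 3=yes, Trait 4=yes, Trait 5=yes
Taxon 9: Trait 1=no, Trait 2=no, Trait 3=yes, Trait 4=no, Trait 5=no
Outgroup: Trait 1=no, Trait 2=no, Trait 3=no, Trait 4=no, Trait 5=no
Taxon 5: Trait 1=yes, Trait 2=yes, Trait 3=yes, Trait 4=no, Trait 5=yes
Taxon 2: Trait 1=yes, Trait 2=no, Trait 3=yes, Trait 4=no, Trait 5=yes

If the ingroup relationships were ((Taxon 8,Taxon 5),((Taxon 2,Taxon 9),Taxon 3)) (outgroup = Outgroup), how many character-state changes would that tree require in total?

Map each character onto ((Taxon 8,Taxon 5),((Taxon 2,Taxon 9),Taxon 3)) (rooted by Outgroup) and count the minimum state changes it requires (Fitch parsimony):
Trait 1: 2; Trait 2: 1; Trait 3: 1; Trait 4: 2; Trait 5: 2.
Total tree length = 8.

8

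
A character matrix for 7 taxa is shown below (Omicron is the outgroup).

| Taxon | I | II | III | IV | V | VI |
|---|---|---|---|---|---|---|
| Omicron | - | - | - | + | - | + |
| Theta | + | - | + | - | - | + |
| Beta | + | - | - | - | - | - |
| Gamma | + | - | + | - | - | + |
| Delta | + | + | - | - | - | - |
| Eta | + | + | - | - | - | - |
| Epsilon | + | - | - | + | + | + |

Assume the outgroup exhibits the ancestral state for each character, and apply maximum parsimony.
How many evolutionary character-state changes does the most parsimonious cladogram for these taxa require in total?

Character polarity is set by the outgroup: the derived state is whichever differs from the outgroup's state, so for IV, VI the derived state is '-', and for the remaining characters it is '+'.
I (derived state '+') is shared by all ingroup taxa — unites the whole ingroup.
Only Delta and Eta show the derived state '+' for II, supporting them as a clade.
III: derived state '+' in Gamma and Theta only — synapomorphy for {Gamma, Theta}.
Only Beta, Delta, Eta, Gamma, and Theta show the derived state '-' for IV, supporting them as a clade.
V: derived state '+' in Epsilon only — an autapomorphy, so it tells us nothing about relationships among taxa.
VI: derived state '-' in Beta, Delta, and Eta only — synapomorphy for {Beta, Delta, Eta}.
Most parsimonious ingroup topology: (((Gamma,Theta),(Beta,(Eta,Delta))),Epsilon).
Changes per character on this tree: I: 1; II: 1; III: 1; IV: 1; V: 1; VI: 1.
Total = 6.

6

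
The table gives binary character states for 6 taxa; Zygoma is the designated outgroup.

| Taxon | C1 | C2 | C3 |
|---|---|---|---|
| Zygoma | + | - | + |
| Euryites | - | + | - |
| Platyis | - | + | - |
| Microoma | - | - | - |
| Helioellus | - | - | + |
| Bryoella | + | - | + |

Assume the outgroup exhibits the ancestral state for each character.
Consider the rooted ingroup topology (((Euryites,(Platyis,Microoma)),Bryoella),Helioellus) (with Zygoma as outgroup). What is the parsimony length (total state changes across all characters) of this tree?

Map each character onto (((Euryites,(Platyis,Microoma)),Bryoella),Helioellus) (rooted by Zygoma) and count the minimum state changes it requires (Fitch parsimony):
C1: 2; C2: 2; C3: 1.
Total tree length = 5.

5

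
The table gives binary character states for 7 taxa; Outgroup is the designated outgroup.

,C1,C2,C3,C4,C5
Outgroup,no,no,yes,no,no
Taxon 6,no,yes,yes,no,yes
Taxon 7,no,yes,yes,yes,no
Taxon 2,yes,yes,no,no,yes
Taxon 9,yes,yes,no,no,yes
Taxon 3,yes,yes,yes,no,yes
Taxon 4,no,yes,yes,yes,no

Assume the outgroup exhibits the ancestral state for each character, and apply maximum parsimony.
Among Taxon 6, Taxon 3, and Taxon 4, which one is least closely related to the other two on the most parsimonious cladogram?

Taxon 4

Character polarity is set by the outgroup: the derived state is whichever differs from the outgroup's state, so for C3 the derived state is 'no', and for the remaining characters it is 'yes'.
Only Taxon 2, Taxon 3, and Taxon 9 show the derived state 'yes' for C1, supporting them as a clade.
C2 (derived state 'yes') is shared by all ingroup taxa — unites the whole ingroup.
Only Taxon 2 and Taxon 9 show the derived state 'no' for C3, supporting them as a clade.
C4 (derived state 'yes') is shared by Taxon 4 and Taxon 7 — a synapomorphy uniting that clade.
C5 (derived state 'yes') is shared by Taxon 2, Taxon 3, Taxon 6, and Taxon 9 — a synapomorphy uniting that clade.
Most parsimonious ingroup topology: ((Taxon 6,((Taxon 2,Taxon 9),Taxon 3)),(Taxon 7,Taxon 4)).
Taxon 3 and Taxon 6 share a more recent common ancestor with each other than either does with Taxon 4, so Taxon 4 is the least closely related of the three.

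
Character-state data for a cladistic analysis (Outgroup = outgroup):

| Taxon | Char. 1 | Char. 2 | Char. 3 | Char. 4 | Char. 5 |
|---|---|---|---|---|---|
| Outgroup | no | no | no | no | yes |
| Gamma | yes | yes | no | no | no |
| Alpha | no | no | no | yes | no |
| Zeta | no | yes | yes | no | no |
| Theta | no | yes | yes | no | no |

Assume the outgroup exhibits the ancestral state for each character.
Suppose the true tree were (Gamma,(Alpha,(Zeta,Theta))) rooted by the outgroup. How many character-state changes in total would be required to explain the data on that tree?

Map each character onto (Gamma,(Alpha,(Zeta,Theta))) (rooted by Outgroup) and count the minimum state changes it requires (Fitch parsimony):
Char. 1: 1; Char. 2: 2; Char. 3: 1; Char. 4: 1; Char. 5: 1.
Total tree length = 6.

6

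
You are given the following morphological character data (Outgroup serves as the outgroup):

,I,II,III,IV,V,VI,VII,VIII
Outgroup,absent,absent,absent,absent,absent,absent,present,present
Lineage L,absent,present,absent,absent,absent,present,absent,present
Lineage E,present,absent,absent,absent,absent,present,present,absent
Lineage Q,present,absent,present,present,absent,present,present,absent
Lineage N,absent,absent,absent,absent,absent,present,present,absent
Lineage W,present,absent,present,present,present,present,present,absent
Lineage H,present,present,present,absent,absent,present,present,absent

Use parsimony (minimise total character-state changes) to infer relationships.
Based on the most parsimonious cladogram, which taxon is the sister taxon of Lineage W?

Lineage Q

Character polarity is set by the outgroup: the derived state is whichever differs from the outgroup's state, so for VII, VIII the derived state is 'absent', and for the remaining characters it is 'present'.
I: derived state 'present' in Lineage E, Lineage H, Lineage Q, and Lineage W only — synapomorphy for {Lineage E, Lineage H, Lineage Q, Lineage W}.
II groups Lineage H and Lineage L, which is incompatible with the clades supported by the remaining characters; treating it as convergent (homoplasy) costs fewer steps than any alternative tree.
III (derived state 'present') is shared by Lineage H, Lineage Q, and Lineage W — a synapomorphy uniting that clade.
Only Lineage Q and Lineage W show the derived state 'present' for IV, supporting them as a clade.
V: derived state 'present' in Lineage W only — an autapomorphy, so it tells us nothing about relationships among taxa.
All ingroup taxa share the derived state 'present' for VI; it defines the ingroup but does not resolve relationships within it.
VII (derived state 'absent') is unique to Lineage L (autapomorphy; uninformative for grouping).
Only Lineage E, Lineage H, Lineage N, Lineage Q, and Lineage W show the derived state 'absent' for VIII, supporting them as a clade.
Most parsimonious ingroup topology: (Lineage L,((Lineage E,((Lineage Q,Lineage W),Lineage H)),Lineage N)).
Lineage W and Lineage Q form a cherry on this tree, so they are sister taxa.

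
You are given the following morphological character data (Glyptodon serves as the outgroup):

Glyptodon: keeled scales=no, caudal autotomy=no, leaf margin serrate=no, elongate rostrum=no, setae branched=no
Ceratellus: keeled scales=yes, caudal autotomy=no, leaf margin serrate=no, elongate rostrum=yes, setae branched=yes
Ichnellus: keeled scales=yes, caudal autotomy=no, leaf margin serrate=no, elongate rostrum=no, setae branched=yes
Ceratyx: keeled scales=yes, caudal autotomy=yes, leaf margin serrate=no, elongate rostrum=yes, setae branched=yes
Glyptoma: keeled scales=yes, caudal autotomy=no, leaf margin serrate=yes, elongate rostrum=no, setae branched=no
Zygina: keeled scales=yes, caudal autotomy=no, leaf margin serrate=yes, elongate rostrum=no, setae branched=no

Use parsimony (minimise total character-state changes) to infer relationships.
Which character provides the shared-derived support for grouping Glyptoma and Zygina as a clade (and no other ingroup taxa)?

leaf margin serrate

The outgroup has state 'no' for every character, so 'yes' is the derived state throughout.
All ingroup taxa share the derived state 'yes' for keeled scales; it defines the ingroup but does not resolve relationships within it.
caudal autotomy (derived state 'yes') is unique to Ceratyx (autapomorphy; uninformative for grouping).
Only Glyptoma and Zygina show the derived state 'yes' for leaf margin serrate, supporting them as a clade.
elongate rostrum: derived state 'yes' in Ceratellus and Ceratyx only — synapomorphy for {Ceratellus, Ceratyx}.
Only Ceratellus, Ceratyx, and Ichnellus show the derived state 'yes' for setae branched, supporting them as a clade.
Most parsimonious ingroup topology: (((Ceratellus,Ceratyx),Ichnellus),(Glyptoma,Zygina)).
The clade {Glyptoma, Zygina} is supported by leaf margin serrate: its derived state 'yes' occurs in exactly those taxa and in no other taxon (including the outgroup).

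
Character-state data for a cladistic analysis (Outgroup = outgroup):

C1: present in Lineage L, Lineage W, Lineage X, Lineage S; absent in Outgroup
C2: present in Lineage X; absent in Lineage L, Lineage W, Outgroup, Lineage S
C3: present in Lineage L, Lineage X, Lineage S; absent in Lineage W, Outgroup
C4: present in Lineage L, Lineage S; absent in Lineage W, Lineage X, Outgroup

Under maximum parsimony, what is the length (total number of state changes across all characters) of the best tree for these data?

The outgroup has state 'absent' for every character, so 'present' is the derived state throughout.
All ingroup taxa share the derived state 'present' for C1; it defines the ingroup but does not resolve relationships within it.
C2: derived state 'present' in Lineage X only — an autapomorphy, so it tells us nothing about relationships among taxa.
C3 (derived state 'present') is shared by Lineage L, Lineage S, and Lineage X — a synapomorphy uniting that clade.
C4: derived state 'present' in Lineage L and Lineage S only — synapomorphy for {Lineage L, Lineage S}.
Most parsimonious ingroup topology: (Lineage W,((Lineage S,Lineage L),Lineage X)).
Changes per character on this tree: C1: 1; C2: 1; C3: 1; C4: 1.
Total = 4.

4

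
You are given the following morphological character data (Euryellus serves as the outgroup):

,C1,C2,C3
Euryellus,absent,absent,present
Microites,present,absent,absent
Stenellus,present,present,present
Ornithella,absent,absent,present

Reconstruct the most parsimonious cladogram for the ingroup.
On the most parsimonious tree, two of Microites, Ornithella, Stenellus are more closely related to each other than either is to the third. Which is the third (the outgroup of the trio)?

Character polarity is set by the outgroup: the derived state is whichever differs from the outgroup's state, so for C3 the derived state is 'absent', and for the remaining characters it is 'present'.
C1 (derived state 'present') is shared by Microites and Stenellus — a synapomorphy uniting that clade.
C2: derived state 'present' in Stenellus only — an autapomorphy, so it tells us nothing about relationships among taxa.
C3: derived state 'absent' in Microites only — an autapomorphy, so it tells us nothing about relationships among taxa.
Most parsimonious ingroup topology: ((Microites,Stenellus),Ornithella).
Stenellus and Microites share a more recent common ancestor with each other than either does with Ornithella, so Ornithella is the least closely related of the three.

Ornithella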